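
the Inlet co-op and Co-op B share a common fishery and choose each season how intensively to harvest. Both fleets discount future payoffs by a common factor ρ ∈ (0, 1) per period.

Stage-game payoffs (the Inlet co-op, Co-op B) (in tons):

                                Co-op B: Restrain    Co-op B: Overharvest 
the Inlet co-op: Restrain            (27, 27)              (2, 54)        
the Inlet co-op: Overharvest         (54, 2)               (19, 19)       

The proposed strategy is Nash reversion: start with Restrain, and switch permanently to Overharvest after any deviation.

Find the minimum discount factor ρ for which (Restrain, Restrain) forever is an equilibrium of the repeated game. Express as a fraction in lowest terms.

27/35

One-period gain from deviating is 54 − 27 = 27. The loss is 27 − 19 = 8 in every subsequent period, with present value 8·ρ/(1−ρ).
Deviation is unprofitable when 8·ρ/(1−ρ) ≥ 27, i.e. ρ/(1−ρ) ≥ 27/8.
Equivalently ρ ≥ 27/(27+8) = 27/35.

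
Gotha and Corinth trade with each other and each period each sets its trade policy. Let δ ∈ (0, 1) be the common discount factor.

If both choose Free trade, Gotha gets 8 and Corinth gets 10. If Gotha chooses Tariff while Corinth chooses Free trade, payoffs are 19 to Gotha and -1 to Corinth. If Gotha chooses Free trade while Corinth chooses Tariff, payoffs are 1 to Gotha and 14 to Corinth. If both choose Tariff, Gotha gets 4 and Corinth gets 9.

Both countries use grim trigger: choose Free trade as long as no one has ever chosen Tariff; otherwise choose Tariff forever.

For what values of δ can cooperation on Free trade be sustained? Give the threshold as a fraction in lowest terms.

4/5

Gotha: cooperation gives 8 each period; deviation gives 19 once then 4 forever.
  8/(1−δ) ≥ 19 + 4δ/(1−δ) ⇒ δ ≥ 11/15.
Corinth: cooperation gives 10 each period; deviation gives 14 once then 9 forever.
  δ ≥ 4/5.
Both must hold, so the binding constraint is Corinth's: δ ≥ 4/5.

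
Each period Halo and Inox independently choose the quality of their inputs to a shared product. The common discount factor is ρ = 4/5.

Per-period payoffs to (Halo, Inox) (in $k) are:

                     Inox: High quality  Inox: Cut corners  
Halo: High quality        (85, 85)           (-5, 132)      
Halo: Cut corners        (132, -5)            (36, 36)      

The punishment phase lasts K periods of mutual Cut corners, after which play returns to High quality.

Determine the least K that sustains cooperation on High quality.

2

Need Σ_{k=1}^{K} ρ^k ≥ (132−85)/(85−36) = 0.9592 at ρ = 4/5.
At K = 1 the sum is 0.8000 < 0.9592; at K = 2 it is 1.4400 ≥ 0.9592.
So the minimum punishment length is K = 2.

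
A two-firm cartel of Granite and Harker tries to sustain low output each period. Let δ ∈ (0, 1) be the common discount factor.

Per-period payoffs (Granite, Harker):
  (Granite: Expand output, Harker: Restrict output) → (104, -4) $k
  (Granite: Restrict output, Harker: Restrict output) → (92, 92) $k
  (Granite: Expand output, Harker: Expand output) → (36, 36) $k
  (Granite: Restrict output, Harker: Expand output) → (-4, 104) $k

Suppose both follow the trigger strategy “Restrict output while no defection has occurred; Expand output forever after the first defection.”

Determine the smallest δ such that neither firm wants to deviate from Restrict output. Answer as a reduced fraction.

One-period gain from deviating is 104 − 92 = 12. The loss is 92 − 36 = 56 in every subsequent period, with present value 56·δ/(1−δ).
Deviation is unprofitable when 56·δ/(1−δ) ≥ 12, i.e. δ/(1−δ) ≥ 3/14.
Equivalently δ ≥ 12/(12+56) = 3/17.

3/17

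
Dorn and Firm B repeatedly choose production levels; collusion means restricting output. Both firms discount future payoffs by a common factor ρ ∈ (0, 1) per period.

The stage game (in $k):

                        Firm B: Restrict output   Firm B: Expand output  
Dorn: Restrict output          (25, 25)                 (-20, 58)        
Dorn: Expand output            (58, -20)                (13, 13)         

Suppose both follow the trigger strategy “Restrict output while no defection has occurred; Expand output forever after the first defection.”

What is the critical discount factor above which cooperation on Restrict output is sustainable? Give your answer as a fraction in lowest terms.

11/15

One-period gain from deviating is 58 − 25 = 33. The loss is 25 − 13 = 12 in every subsequent period, with present value 12·ρ/(1−ρ).
Deviation is unprofitable when 12·ρ/(1−ρ) ≥ 33, i.e. ρ/(1−ρ) ≥ 11/4.
Equivalently ρ ≥ 33/(33+12) = 11/15.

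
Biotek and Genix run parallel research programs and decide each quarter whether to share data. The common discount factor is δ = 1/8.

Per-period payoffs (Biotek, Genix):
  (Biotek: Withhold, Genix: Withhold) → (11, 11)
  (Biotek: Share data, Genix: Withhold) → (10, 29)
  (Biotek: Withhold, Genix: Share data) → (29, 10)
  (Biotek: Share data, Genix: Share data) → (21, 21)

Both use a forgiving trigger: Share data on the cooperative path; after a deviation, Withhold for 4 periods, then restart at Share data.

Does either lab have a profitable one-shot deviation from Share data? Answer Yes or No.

Comparing payoff streams over the 5 periods until play realigns: cooperate → 21(1+δ+…+δ^4); deviate → 29 + 11(δ+…+δ^4).
Cooperation is sustained iff (21−11)(δ+…+δ^4) ≥ 29−21.
δ+…+δ^4 = 1/8·(1−(1/8)^4)/(1−1/8) = 0.1428, and (29−21)/(21−11) = 0.8000.
0.1428 < 0.8000, so cooperation is not sustainable.

Yes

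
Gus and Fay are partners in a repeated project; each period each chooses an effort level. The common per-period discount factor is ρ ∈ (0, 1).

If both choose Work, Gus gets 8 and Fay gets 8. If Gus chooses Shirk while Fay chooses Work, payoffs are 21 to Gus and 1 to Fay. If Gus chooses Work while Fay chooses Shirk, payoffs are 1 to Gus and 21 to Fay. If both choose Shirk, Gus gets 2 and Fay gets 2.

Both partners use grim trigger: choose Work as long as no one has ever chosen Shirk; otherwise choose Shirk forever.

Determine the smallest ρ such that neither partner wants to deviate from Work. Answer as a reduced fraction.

13/19

8/(1−ρ) ≥ 21 + 2ρ/(1−ρ)
8 ≥ 21 − 19ρ
ρ ≥ 13/19.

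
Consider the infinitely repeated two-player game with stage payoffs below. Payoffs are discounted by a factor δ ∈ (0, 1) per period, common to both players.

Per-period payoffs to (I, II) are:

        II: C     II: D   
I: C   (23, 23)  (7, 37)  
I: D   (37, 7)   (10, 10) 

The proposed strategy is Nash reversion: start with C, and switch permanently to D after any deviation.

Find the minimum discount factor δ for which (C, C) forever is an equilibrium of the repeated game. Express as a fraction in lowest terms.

Under grim trigger the critical discount factor is (T−C)/(T−P) with T = 37, C = 23, P = 10.
δ* = (37−23)/(37−10) = 14/27.

14/27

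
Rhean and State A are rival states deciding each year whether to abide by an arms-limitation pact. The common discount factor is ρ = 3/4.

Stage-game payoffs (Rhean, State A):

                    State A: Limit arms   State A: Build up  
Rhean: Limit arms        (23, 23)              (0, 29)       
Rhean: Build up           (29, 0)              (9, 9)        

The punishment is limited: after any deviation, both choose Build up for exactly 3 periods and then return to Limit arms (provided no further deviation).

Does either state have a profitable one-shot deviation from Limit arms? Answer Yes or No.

No

IC: ρ+…+ρ^3 ≥ (29−23)/(23−9) = 3/7.
At ρ = 3/4: partial sum = 1.7344 ≥ 0.4286. Cooperation sustainable.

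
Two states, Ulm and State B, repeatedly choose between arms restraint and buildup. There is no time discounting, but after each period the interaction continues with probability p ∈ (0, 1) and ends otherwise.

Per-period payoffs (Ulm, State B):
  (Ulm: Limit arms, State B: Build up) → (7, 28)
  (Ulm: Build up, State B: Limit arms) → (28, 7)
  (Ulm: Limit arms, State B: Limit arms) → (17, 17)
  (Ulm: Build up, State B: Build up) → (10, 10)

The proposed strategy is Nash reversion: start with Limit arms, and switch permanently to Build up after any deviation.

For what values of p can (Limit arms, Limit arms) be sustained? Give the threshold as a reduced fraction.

11/18

With no time discounting, the continuation probability p plays the role of the discount factor.
Grim-trigger IC: 17/(1−p) ≥ 28 + 10p/(1−p) ⇒ p ≥ (28−17)/(28−10) = 11/18.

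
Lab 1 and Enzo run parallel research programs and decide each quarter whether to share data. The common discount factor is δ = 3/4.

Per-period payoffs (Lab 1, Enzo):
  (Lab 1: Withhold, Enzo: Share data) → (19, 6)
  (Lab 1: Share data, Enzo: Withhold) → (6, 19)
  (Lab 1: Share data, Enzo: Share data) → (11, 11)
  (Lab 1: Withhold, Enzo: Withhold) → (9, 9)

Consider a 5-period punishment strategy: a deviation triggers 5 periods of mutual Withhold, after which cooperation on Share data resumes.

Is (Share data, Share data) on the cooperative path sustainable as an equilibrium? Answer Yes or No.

No

IC: δ+…+δ^5 ≥ (19−11)/(11−9) = 4.
At δ = 3/4: partial sum = 2.2881 < 4.0000. Cooperation not sustainable.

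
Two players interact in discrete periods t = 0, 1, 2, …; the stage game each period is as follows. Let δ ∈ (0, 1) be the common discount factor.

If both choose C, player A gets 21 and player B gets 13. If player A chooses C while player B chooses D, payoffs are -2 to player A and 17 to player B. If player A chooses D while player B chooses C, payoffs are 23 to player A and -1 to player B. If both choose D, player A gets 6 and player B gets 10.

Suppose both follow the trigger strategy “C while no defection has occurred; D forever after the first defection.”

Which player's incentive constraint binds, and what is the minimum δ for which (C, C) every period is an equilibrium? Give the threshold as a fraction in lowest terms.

player A's threshold: (23−21)/(23−6) = 2/17.
player B's threshold: (17−13)/(17−10) = 4/7.
2/17 < 4/7, so player B binds and δ* = 4/7.

player B; δ ≥ 4/7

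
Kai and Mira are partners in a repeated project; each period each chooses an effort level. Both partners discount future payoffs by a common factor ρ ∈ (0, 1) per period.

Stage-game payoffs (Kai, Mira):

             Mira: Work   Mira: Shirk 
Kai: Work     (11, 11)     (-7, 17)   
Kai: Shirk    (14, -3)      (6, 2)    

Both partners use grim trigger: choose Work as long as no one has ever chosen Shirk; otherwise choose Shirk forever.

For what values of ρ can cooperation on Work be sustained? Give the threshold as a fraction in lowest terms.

For Kai: deviation gain 14−11 = 3, per-period punishment loss 11−6 = 5. IC gives ρ ≥ 3/8.
For Mira: gain 6, loss 9 per period, so ρ ≥ 6/15 = 2/5.
The tighter constraint is Mira's, so cooperation needs ρ ≥ 2/5.

2/5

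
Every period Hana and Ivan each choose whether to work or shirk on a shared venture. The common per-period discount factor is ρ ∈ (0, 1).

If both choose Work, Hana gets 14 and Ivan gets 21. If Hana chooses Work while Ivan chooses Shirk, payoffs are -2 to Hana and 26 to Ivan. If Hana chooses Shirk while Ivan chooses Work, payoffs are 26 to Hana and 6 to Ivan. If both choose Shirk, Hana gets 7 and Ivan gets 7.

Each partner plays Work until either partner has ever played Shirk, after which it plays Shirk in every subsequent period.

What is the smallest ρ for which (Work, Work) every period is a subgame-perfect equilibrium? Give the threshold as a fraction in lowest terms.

For Hana: deviation gain 26−14 = 12, per-period punishment loss 14−7 = 7. IC gives ρ ≥ 12/19.
For Ivan: gain 5, loss 14 per period, so ρ ≥ 5/19.
The tighter constraint is Hana's, so cooperation needs ρ ≥ 12/19.

12/19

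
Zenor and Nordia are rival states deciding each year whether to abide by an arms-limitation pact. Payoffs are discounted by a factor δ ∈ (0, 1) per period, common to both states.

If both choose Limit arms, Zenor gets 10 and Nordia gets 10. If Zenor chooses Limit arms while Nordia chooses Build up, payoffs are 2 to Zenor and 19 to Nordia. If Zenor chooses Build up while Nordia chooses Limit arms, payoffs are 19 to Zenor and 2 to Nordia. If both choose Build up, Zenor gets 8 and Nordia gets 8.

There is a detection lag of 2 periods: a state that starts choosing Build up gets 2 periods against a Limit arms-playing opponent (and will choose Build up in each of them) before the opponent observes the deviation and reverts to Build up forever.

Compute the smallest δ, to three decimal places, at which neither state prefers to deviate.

0.905

A deviator earns 19 for 2 periods, then 8 forever; cooperating earns 10 forever. Multiplying the IC by (1−δ):
10 ≥ 19(1−δ^2) + 8δ^2, so 11·δ^2 ≥ 9 and δ^2 ≥ 9/11.
δ ≥ (9/11)^(1/2) ≈ 0.905.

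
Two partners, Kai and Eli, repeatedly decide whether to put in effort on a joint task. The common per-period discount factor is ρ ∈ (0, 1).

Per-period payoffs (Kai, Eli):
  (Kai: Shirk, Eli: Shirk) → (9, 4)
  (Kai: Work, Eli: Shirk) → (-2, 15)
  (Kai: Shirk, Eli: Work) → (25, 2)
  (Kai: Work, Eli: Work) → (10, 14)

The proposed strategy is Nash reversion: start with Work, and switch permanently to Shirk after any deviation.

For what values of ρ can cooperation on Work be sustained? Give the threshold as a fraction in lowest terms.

Kai's threshold: (25−10)/(25−9) = 15/16.
Eli's threshold: (15−14)/(15−4) = 1/11.
15/16 > 1/11, so Kai binds and ρ* = 15/16.

15/16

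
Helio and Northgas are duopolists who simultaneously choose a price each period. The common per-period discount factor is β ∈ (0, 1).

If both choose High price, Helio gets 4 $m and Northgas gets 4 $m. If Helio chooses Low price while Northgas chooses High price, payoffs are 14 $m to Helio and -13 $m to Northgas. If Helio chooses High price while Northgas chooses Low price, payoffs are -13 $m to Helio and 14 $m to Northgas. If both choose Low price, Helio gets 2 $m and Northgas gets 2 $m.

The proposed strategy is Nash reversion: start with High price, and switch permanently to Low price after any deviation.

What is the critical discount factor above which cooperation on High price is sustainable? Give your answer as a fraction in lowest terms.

5/6

Under grim trigger the critical discount factor is (T−C)/(T−P) with T = 14, C = 4, P = 2.
β* = (14−4)/(14−2) = 10/12 = 5/6.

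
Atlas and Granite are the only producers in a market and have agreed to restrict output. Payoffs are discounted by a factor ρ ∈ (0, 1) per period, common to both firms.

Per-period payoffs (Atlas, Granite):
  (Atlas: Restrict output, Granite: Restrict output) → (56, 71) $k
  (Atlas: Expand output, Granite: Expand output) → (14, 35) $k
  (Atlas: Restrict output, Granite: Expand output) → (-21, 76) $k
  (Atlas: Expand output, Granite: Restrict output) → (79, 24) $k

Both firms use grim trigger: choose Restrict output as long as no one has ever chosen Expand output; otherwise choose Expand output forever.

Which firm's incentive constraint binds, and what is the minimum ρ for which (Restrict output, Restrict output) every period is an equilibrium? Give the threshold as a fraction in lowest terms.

Atlas; ρ ≥ 23/65

Atlas's threshold: (79−56)/(79−14) = 23/65.
Granite's threshold: (76−71)/(76−35) = 5/41.
23/65 > 5/41, so Atlas binds and ρ* = 23/65.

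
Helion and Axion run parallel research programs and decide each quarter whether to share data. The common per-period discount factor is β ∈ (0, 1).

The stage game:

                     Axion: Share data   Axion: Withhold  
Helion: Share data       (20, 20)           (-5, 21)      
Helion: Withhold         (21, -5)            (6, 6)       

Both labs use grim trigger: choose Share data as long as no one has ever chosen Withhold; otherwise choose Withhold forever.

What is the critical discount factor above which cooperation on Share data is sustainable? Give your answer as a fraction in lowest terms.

1/15

One-period gain from deviating is 21 − 20 = 1. The loss is 20 − 6 = 14 in every subsequent period, with present value 14·β/(1−β).
Deviation is unprofitable when 14·β/(1−β) ≥ 1, i.e. β/(1−β) ≥ 1/14.
Equivalently β ≥ 1/(1+14) = 1/15.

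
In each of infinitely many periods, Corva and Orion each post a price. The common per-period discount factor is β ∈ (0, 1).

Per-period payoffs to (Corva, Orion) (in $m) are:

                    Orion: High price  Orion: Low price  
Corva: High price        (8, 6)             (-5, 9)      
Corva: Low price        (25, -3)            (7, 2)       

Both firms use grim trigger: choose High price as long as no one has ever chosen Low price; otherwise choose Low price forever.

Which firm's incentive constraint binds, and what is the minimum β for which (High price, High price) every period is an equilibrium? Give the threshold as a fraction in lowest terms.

Corva's threshold: (25−8)/(25−7) = 17/18.
Orion's threshold: (9−6)/(9−2) = 3/7.
17/18 > 3/7, so Corva binds and β* = 17/18.

Corva; β ≥ 17/18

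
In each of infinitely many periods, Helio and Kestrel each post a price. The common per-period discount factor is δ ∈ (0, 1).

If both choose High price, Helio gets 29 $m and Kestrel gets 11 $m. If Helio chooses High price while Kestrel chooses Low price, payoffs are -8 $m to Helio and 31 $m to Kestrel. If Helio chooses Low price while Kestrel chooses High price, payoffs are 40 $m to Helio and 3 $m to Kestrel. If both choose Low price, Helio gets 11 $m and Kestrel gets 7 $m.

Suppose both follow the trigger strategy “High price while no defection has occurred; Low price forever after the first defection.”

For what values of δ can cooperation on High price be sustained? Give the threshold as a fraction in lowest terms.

For Helio: deviation gain 40−29 = 11, per-period punishment loss 29−11 = 18. IC gives δ ≥ 11/29.
For Kestrel: gain 20, loss 4 per period, so δ ≥ 20/24 = 5/6.
The tighter constraint is Kestrel's, so cooperation needs δ ≥ 5/6.

5/6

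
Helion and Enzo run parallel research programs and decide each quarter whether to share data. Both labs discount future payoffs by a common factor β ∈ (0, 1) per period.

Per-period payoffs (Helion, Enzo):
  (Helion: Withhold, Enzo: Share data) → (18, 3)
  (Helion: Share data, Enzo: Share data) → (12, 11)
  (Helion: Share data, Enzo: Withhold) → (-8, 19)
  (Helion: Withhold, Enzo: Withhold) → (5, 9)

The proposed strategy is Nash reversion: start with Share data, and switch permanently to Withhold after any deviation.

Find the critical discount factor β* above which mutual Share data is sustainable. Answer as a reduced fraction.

For Helion: deviation gain 18−12 = 6, per-period punishment loss 12−5 = 7. IC gives β ≥ 6/13.
For Enzo: gain 8, loss 2 per period, so β ≥ 8/10 = 4/5.
The tighter constraint is Enzo's, so cooperation needs β ≥ 4/5.

4/5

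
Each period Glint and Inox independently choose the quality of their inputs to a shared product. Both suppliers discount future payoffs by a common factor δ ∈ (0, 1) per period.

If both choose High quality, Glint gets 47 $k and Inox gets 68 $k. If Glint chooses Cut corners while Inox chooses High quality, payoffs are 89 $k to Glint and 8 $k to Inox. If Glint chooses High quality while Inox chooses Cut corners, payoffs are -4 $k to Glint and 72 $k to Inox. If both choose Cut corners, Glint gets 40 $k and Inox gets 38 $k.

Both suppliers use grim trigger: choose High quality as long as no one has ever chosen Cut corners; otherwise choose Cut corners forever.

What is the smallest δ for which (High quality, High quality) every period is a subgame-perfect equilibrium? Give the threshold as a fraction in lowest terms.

6/7

For Glint: deviation gain 89−47 = 42, per-period punishment loss 47−40 = 7. IC gives δ ≥ 42/49 = 6/7.
For Inox: gain 4, loss 30 per period, so δ ≥ 4/34 = 2/17.
The tighter constraint is Glint's, so cooperation needs δ ≥ 6/7.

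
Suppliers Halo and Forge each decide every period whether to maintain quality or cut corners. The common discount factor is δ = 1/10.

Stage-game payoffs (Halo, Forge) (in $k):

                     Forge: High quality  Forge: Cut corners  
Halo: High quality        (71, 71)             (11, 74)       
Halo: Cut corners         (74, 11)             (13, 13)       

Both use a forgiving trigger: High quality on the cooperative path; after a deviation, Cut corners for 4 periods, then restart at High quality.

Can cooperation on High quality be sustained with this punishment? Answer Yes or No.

Yes

IC: δ+…+δ^4 ≥ (74−71)/(71−13) = 3/58.
At δ = 1/10: partial sum = 0.1111 ≥ 0.0517. Cooperation sustainable.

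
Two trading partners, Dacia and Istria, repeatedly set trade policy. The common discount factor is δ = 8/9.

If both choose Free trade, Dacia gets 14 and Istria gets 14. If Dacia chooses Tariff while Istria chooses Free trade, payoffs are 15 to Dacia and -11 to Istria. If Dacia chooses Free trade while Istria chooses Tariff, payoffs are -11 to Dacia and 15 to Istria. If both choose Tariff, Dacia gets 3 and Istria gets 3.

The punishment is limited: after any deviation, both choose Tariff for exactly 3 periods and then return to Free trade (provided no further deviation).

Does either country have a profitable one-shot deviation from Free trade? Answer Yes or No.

No

Comparing payoff streams over the 4 periods until play realigns: cooperate → 14(1+δ+…+δ^3); deviate → 15 + 3(δ+…+δ^3).
Cooperation is sustained iff (14−3)(δ+…+δ^3) ≥ 15−14.
δ+…+δ^3 = 8/9·(1−(8/9)^3)/(1−8/9) = 2.3813, and (15−14)/(14−3) = 0.0909.
2.3813 ≥ 0.0909, so cooperation is sustainable.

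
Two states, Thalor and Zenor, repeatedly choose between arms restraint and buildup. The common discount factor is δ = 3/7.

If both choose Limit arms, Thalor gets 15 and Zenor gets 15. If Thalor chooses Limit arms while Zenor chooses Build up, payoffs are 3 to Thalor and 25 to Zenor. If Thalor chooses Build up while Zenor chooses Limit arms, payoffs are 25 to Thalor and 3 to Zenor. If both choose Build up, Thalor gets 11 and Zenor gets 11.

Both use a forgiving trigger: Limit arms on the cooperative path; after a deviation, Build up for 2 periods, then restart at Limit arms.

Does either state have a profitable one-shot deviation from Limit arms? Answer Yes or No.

Yes

A one-shot deviation gives 25 now, then 11 for 2 periods, then back to 15.
Gain from deviating: (25−15) today; loss: (15−11) in each of the next 2 periods.
No-deviation condition: (15−11)(δ+…+δ^2) ≥ 25−15, i.e. δ+…+δ^2 ≥ 5/2.
At δ = 3/7: δ+…+δ^2 = 0.6122 < 2.5000.
So cooperation is not sustainable.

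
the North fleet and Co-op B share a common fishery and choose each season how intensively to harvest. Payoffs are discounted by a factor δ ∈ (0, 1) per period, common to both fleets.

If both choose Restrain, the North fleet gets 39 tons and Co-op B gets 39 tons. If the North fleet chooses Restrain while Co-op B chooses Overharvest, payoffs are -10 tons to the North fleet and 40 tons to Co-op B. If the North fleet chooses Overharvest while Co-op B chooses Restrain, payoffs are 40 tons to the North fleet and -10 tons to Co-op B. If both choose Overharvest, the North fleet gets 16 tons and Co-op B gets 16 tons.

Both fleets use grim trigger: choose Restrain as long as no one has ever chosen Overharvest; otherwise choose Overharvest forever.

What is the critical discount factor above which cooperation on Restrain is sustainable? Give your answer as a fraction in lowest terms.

1/24

One-period gain from deviating is 40 − 39 = 1. The loss is 39 − 16 = 23 in every subsequent period, with present value 23·δ/(1−δ).
Deviation is unprofitable when 23·δ/(1−δ) ≥ 1, i.e. δ/(1−δ) ≥ 1/23.
Equivalently δ ≥ 1/(1+23) = 1/24.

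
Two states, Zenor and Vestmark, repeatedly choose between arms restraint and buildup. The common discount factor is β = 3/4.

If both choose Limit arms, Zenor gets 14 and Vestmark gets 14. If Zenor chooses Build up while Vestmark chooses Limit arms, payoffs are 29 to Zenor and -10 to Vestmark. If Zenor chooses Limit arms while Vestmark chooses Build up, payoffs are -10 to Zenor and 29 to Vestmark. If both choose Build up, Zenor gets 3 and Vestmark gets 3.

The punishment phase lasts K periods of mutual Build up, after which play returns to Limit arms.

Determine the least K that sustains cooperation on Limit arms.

3

IC: β(1−β^K)/(1−β) ≥ (29−14)/(14−3) = 15/11.
With β = 3/4: need 1 − β^K ≥ 15/11·(1−3/4)/(3/4), i.e. β^K ≤ 0.5455.
Since (3/4)^2 = 0.5625 and (3/4)^3 = 0.4219, the smallest such K is 3.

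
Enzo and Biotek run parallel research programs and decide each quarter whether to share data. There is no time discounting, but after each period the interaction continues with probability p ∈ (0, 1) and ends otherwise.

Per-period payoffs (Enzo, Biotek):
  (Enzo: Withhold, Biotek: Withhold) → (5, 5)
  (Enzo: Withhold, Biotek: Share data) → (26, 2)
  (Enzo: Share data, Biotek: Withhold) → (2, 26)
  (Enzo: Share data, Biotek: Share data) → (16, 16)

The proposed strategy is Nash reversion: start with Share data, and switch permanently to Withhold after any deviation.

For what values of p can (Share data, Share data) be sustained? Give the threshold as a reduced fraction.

With no time discounting, the continuation probability p plays the role of the discount factor.
Grim-trigger IC: 16/(1−p) ≥ 26 + 5p/(1−p) ⇒ p ≥ (26−16)/(26−5) = 10/21.

10/21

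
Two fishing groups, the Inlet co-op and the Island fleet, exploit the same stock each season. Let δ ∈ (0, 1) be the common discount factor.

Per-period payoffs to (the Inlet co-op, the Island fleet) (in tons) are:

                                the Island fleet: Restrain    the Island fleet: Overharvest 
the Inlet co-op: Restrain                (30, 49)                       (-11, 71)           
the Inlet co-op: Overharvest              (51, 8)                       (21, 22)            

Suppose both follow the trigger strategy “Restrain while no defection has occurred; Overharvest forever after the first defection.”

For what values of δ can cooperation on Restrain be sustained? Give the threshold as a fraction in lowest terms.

7/10

the Inlet co-op: cooperation gives 30 each period; deviation gives 51 once then 21 forever.
  30/(1−δ) ≥ 51 + 21δ/(1−δ) ⇒ δ ≥ 21/30 = 7/10.
the Island fleet: cooperation gives 49 each period; deviation gives 71 once then 22 forever.
  δ ≥ 22/49.
Both must hold, so the binding constraint is the Inlet co-op's: δ ≥ 7/10.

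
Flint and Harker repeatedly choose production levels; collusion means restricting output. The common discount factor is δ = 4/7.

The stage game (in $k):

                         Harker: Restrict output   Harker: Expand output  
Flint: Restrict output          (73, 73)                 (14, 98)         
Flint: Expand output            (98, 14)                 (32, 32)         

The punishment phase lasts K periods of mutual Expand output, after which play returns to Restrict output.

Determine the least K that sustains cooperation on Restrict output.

2

IC: δ(1−δ^K)/(1−δ) ≥ (98−73)/(73−32) = 25/41.
With δ = 4/7: need 1 − δ^K ≥ 25/41·(1−4/7)/(4/7), i.e. δ^K ≤ 0.5427.
Since (4/7)^1 = 0.5714 and (4/7)^2 = 0.3265, the smallest such K is 2.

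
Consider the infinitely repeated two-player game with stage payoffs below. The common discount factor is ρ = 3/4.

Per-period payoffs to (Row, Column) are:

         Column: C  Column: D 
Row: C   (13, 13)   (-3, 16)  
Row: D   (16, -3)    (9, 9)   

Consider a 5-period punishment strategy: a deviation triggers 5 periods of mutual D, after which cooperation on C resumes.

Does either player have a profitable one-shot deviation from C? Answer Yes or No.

No

IC: ρ+…+ρ^5 ≥ (16−13)/(13−9) = 3/4.
At ρ = 3/4: partial sum = 2.2881 ≥ 0.7500. Cooperation sustainable.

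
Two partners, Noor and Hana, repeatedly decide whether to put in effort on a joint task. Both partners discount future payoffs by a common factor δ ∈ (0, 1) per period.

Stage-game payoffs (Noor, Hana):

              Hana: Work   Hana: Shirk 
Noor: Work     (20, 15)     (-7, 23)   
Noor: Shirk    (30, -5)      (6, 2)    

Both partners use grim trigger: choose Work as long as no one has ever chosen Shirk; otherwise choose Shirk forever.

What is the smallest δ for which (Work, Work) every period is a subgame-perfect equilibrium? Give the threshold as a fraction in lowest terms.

Noor's threshold: (30−20)/(30−6) = 5/12.
Hana's threshold: (23−15)/(23−2) = 8/21.
5/12 > 8/21, so Noor binds and δ* = 5/12.

5/12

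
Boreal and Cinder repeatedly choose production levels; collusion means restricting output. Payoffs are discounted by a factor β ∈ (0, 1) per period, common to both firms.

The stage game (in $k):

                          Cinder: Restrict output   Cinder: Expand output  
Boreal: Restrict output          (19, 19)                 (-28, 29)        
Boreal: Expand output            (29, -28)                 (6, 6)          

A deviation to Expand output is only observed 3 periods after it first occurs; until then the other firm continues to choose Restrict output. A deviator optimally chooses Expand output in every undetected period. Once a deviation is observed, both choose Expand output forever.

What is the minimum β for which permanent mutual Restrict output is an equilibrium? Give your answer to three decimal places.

Deviating for the 3 undetected periods gains 29−19 = 10 per period over cooperation, then loses 19−6 = 13 per period forever once punishment starts.
Gain: 10(1 + β + … + β^2); loss: 13·β^3/(1−β).
No profitable deviation ⇔ 10(1−β^3) ≤ 13·β^3, i.e. β^3 ≥ 10/(10+13) = 10/23.
Hence β ≥ (10/23)^(1/3) ≈ 0.758.

0.758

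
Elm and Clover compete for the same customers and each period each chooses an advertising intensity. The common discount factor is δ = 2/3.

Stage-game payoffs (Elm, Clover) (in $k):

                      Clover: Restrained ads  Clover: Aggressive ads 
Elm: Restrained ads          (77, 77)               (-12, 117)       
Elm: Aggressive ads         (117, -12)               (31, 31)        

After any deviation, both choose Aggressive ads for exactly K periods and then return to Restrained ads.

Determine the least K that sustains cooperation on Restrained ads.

2

No profitable deviation requires (77−31)(δ+…+δ^K) ≥ 117−77, i.e. δ+…+δ^K ≥ 20/23 ≈ 0.8696.
With δ = 2/3, the partial sums are K=1: 0.6667, K=2: 1.1111.
K = 2 is the first length at which the sum reaches 0.8696.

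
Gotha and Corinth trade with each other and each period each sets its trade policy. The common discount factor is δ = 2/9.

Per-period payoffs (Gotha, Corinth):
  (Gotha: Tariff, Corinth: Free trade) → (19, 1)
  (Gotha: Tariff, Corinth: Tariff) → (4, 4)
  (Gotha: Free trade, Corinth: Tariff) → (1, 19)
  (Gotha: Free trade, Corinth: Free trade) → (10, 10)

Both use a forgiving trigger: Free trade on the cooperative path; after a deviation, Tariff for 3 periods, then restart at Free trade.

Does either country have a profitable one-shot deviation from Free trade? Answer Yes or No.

Comparing payoff streams over the 4 periods until play realigns: cooperate → 10(1+δ+…+δ^3); deviate → 19 + 4(δ+…+δ^3).
Cooperation is sustained iff (10−4)(δ+…+δ^3) ≥ 19−10.
δ+…+δ^3 = 2/9·(1−(2/9)^3)/(1−2/9) = 0.2826, and (19−10)/(10−4) = 1.5000.
0.2826 < 1.5000, so cooperation is not sustainable.

Yes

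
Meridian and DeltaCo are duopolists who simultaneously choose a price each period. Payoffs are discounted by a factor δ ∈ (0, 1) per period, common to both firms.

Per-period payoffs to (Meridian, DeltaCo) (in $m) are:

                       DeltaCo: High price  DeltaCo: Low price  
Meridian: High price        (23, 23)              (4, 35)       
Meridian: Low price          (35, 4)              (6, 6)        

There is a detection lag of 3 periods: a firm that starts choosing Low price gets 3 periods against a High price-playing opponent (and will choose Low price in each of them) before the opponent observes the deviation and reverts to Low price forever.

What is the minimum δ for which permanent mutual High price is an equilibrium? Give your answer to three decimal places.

0.745

A deviator earns 35 for 3 periods, then 6 forever; cooperating earns 23 forever. Multiplying the IC by (1−δ):
23 ≥ 35(1−δ^3) + 6δ^3, so 29·δ^3 ≥ 12 and δ^3 ≥ 12/29.
δ ≥ (12/29)^(1/3) ≈ 0.745.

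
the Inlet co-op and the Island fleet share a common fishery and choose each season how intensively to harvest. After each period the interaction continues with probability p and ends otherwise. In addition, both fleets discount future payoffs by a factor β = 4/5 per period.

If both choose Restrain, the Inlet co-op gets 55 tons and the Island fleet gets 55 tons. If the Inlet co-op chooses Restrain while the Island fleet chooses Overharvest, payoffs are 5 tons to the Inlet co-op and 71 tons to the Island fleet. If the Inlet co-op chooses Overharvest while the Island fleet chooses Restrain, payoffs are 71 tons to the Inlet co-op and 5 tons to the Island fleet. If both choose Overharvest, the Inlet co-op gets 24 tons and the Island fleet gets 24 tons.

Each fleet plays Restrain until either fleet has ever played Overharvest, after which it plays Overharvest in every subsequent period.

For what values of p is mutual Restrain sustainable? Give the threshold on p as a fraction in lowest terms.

Expected continuation weight on next period's payoff is β·p = 4/5·p, which plays the role of the discount factor.
Cooperation requires 4/5·p ≥ (71−55)/(71−24) = 16/47, hence p ≥ 20/47.

20/47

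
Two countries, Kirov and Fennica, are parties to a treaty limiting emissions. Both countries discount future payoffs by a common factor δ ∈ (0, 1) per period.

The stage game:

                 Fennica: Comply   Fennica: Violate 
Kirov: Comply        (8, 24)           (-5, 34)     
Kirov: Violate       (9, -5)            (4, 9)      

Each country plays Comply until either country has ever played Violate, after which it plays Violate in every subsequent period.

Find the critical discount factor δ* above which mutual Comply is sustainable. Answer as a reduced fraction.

2/5

Kirov: cooperation gives 8 each period; deviation gives 9 once then 4 forever.
  8/(1−δ) ≥ 9 + 4δ/(1−δ) ⇒ δ ≥ 1/5.
Fennica: cooperation gives 24 each period; deviation gives 34 once then 9 forever.
  δ ≥ 10/25 = 2/5.
Both must hold, so the binding constraint is Fennica's: δ ≥ 2/5.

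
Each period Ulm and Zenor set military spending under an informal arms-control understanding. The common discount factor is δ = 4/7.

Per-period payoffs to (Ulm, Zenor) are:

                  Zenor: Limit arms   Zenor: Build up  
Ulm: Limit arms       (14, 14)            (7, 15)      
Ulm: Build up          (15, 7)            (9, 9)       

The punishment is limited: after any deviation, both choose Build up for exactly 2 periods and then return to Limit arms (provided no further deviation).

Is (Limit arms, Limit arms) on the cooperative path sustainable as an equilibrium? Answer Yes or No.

Yes

Comparing payoff streams over the 3 periods until play realigns: cooperate → 14(1+δ+…+δ^2); deviate → 15 + 9(δ+…+δ^2).
Cooperation is sustained iff (14−9)(δ+…+δ^2) ≥ 15−14.
δ+…+δ^2 = 4/7·(1−(4/7)^2)/(1−4/7) = 0.8980, and (15−14)/(14−9) = 0.2000.
0.8980 ≥ 0.2000, so cooperation is sustainable.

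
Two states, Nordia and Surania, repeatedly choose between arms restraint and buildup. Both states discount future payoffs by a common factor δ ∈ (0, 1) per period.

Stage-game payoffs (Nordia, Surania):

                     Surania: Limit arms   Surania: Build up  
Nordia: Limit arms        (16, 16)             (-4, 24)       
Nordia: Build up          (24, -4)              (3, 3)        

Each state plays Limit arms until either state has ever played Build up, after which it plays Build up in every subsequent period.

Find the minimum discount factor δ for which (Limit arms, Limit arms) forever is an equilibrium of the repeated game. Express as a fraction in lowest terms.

Under grim trigger the critical discount factor is (T−C)/(T−P) with T = 24, C = 16, P = 3.
δ* = (24−16)/(24−3) = 8/21.

8/21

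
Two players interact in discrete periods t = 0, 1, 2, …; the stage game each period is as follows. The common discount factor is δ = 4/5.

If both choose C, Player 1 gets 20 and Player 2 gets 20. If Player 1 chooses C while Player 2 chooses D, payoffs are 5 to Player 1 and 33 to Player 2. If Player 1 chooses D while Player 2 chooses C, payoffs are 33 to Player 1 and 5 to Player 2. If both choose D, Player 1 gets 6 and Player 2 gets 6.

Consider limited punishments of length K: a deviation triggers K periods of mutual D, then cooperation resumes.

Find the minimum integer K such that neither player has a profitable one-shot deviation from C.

No profitable deviation requires (20−6)(δ+…+δ^K) ≥ 33−20, i.e. δ+…+δ^K ≥ 13/14 ≈ 0.9286.
With δ = 4/5, the partial sums are K=1: 0.8000, K=2: 1.4400.
K = 2 is the first length at which the sum reaches 0.9286.

2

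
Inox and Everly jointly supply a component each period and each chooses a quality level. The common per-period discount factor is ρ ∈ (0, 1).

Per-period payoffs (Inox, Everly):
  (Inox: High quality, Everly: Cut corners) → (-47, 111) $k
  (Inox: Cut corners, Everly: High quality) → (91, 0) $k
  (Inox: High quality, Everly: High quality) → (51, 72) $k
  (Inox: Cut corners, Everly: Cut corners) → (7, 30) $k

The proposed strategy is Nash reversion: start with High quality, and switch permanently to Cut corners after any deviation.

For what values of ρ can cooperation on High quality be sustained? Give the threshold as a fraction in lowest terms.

Inox: cooperation gives 51 each period; deviation gives 91 once then 7 forever.
  51/(1−ρ) ≥ 91 + 7ρ/(1−ρ) ⇒ ρ ≥ 40/84 = 10/21.
Everly: cooperation gives 72 each period; deviation gives 111 once then 30 forever.
  ρ ≥ 39/81 = 13/27.
Both must hold, so the binding constraint is Everly's: ρ ≥ 13/27.

13/27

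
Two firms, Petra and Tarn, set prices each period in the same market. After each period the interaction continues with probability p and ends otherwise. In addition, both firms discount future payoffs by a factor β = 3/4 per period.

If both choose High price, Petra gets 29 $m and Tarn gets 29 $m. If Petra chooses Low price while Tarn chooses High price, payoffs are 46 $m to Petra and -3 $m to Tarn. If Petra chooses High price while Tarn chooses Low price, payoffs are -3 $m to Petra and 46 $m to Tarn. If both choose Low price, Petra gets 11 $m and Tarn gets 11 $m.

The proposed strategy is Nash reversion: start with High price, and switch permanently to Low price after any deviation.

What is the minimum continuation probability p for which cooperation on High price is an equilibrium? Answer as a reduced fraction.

68/105

With continuation probability p and discount β, the effective per-period discount factor is βp.
Grim-trigger IC: βp ≥ (46−29)/(46−11) = 17/35.
So p ≥ (17/35)/(3/4) = 68/105.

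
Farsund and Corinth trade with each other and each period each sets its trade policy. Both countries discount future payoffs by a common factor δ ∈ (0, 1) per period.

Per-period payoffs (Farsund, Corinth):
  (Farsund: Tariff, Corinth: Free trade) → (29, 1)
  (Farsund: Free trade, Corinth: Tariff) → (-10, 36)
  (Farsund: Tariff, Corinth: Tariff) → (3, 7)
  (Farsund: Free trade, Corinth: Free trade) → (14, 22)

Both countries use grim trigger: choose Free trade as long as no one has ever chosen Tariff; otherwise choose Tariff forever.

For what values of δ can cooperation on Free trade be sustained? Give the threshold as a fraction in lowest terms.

15/26

For Farsund: deviation gain 29−14 = 15, per-period punishment loss 14−3 = 11. IC gives δ ≥ 15/26.
For Corinth: gain 14, loss 15 per period, so δ ≥ 14/29.
The tighter constraint is Farsund's, so cooperation needs δ ≥ 15/26.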